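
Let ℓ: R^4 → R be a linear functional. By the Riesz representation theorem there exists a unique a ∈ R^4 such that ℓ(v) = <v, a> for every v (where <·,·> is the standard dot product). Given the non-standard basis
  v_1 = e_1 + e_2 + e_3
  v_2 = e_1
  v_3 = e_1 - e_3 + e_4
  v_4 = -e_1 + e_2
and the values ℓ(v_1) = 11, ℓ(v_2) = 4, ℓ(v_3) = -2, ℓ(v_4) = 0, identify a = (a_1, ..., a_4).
a = (4, 4, 3, -3)

Write a = (a_1, ..., a_4) in the standard basis. For each basis vector v_i, ℓ(v_i) = <v_i, a> is a linear equation in the a_j's. Collect the n equations into a matrix system V a = ℓ, where row i of V is v_i (expressed in the standard basis). Since V is invertible (lower-triangular with 1s on the diagonal, up to permutation), solve by back-substitution:
  V =
[[1, 1, 1, 0],
 [1, 0, 0, 0],
 [1, 0, -1, 1],
 [-1, 1, 0, 0]]
  V a = (11, 4, -2, 0)
Solving gives a = (4, 4, 3, -3).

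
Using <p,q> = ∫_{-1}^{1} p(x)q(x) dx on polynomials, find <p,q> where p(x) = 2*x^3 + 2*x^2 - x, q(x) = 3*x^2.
<p,q> = 12/5

Expand the product: p(x)·q(x) = 6*x^5 + 6*x^4 - 3*x^3.
∫_{-1}^{1} of each monomial x^k gives [2/(k+1) if k even, 0 if k odd]. Integrating term-by-term (or equivalently evaluating the antiderivative F(x) = x^6 + 6*x^5/5 - 3*x^4/4 at the endpoints):
  F(1) − F(−1) = 29/20 − (-19/20) = 12/5.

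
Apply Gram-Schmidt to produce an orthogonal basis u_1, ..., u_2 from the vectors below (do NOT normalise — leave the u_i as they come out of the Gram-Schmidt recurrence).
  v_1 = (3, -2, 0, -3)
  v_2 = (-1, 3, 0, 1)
Orthogonal basis:
  u_1 = (3, -2, 0, -3)
  u_2 = (7/11, 21/11, 0, -7/11)

Apply the Gram-Schmidt recurrence
  u_1 = v_1
  u_i = v_i − Σ_{j<i} ((v_i · u_j) / (u_j · u_j)) · u_j.

Step by step this gives:
  u_1 = (3, -2, 0, -3)
  u_2 = (7/11, 21/11, 0, -7/11)

Orthogonality check:
  u_2 · u_1 = 0 (should be 0)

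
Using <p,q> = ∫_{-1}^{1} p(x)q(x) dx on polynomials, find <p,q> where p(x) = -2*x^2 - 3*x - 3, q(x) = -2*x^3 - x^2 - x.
<p,q> = 36/5

Expand the product: p(x)·q(x) = 4*x^5 + 8*x^4 + 11*x^3 + 6*x^2 + 3*x.
∫_{-1}^{1} of each monomial x^k gives [2/(k+1) if k even, 0 if k odd]. Integrating term-by-term (or equivalently evaluating the antiderivative F(x) = 2*x^6/3 + 8*x^5/5 + 11*x^4/4 + 2*x^3 + 3*x^2/2 at the endpoints):
  F(1) − F(−1) = 511/60 − (79/60) = 36/5.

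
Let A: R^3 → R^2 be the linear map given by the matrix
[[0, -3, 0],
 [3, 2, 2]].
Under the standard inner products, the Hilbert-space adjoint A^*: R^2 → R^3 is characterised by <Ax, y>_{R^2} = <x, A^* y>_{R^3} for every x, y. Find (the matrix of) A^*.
A^* = A^T =
[[0, 3],
 [-3, 2],
 [0, 2]]

For real matrices with standard dot products, the defining identity <Ax, y> = <x, A^* y> gives (Ax)^T y = x^T (A^*) y, i.e. x^T A^T y = x^T (A^*) y. Since this holds for all x, y, we must have A^* = A^T. Therefore
A^* =
[[0, 3],
 [-3, 2],
 [0, 2]].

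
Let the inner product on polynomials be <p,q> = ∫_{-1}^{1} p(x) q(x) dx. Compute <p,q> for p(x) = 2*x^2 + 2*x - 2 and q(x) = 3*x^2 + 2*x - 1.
<p,q> = 56/15

Expand the product: p(x)·q(x) = 6*x^4 + 10*x^3 - 4*x^2 - 6*x + 2.
∫_{-1}^{1} of each monomial x^k gives [2/(k+1) if k even, 0 if k odd]. Integrating term-by-term (or equivalently evaluating the antiderivative F(x) = 6*x^5/5 + 5*x^4/2 - 4*x^3/3 - 3*x^2 + 2*x at the endpoints):
  F(1) − F(−1) = 41/30 − (-71/30) = 56/15.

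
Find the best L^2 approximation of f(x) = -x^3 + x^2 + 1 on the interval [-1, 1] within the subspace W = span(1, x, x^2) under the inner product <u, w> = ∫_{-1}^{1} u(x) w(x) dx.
g(x) = x^2 - 3*x/5 + 1

The best approximation g ∈ W is the orthogonal projection of f onto W. Writing g = a_0 + a_1 x + a_2 x^2, the coefficients solve the normal equations G · a = b where
  G_{ij} = <φ_i, φ_j> and b_i = <f, φ_i>, with φ_0 = 1, φ_1 = x, φ_2 = x^2.
G =
  [2, 0, 2/3]
  [0, 2/3, 0]
  [2/3, 0, 2/5],
b = (8/3, -2/5, 16/15).
Solving gives a_0 = 1, a_1 = -3/5, a_2 = 1, so
  g(x) = x^2 - 3*x/5 + 1.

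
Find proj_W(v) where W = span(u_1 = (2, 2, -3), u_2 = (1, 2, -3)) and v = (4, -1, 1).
proj_W(v) = (4, -10/13, 15/13)

Set up U = [u_1 | ... | u_2] ∈ R^(3×2). The projector onto W = col(U) is P = U (U^T U)^(-1) U^T.
Compute U^T U =
  [17, 15]
  [15, 14],
and U^T v = (3, -1).
Solve U^T U · c = U^T v for the coefficients: c = (57/13, -62/13). The projection is proj_W(v) = U c.
Check: (v - proj_W(v)) · u_1 = 0  (should be 0).
Check: (v - proj_W(v)) · u_2 = 0  (should be 0).
Result: proj_W(v) = (4, -10/13, 15/13).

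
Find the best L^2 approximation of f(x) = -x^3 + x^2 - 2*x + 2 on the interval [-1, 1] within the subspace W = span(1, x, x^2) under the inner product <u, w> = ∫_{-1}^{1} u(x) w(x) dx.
g(x) = x^2 - 13*x/5 + 2

The best approximation g ∈ W is the orthogonal projection of f onto W. Writing g = a_0 + a_1 x + a_2 x^2, the coefficients solve the normal equations G · a = b where
  G_{ij} = <φ_i, φ_j> and b_i = <f, φ_i>, with φ_0 = 1, φ_1 = x, φ_2 = x^2.
G =
  [2, 0, 2/3]
  [0, 2/3, 0]
  [2/3, 0, 2/5],
b = (14/3, -26/15, 26/15).
Solving gives a_0 = 2, a_1 = -13/5, a_2 = 1, so
  g(x) = x^2 - 13*x/5 + 2.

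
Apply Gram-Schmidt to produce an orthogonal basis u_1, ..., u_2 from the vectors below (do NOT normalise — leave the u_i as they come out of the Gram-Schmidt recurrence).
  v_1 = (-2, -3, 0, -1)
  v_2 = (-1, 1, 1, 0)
Orthogonal basis:
  u_1 = (-2, -3, 0, -1)
  u_2 = (-8/7, 11/14, 1, -1/14)

Apply the Gram-Schmidt recurrence
  u_1 = v_1
  u_i = v_i − Σ_{j<i} ((v_i · u_j) / (u_j · u_j)) · u_j.

Step by step this gives:
  u_1 = (-2, -3, 0, -1)
  u_2 = (-8/7, 11/14, 1, -1/14)

Orthogonality check:
  u_2 · u_1 = 0 (should be 0)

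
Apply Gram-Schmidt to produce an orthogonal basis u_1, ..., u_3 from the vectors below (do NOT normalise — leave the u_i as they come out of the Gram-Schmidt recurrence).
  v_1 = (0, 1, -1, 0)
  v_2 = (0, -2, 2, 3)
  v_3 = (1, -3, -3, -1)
Orthogonal basis:
  u_1 = (0, 1, -1, 0)
  u_2 = (0, 0, 0, 3)
  u_3 = (1, -3, -3, 0)

Apply the Gram-Schmidt recurrence
  u_1 = v_1
  u_i = v_i − Σ_{j<i} ((v_i · u_j) / (u_j · u_j)) · u_j.

Step by step this gives:
  u_1 = (0, 1, -1, 0)
  u_2 = (0, 0, 0, 3)
  u_3 = (1, -3, -3, 0)

Orthogonality check:
  u_2 · u_1 = 0 (should be 0)
  u_3 · u_1 = 0 (should be 0)
  u_3 · u_2 = 0 (should be 0)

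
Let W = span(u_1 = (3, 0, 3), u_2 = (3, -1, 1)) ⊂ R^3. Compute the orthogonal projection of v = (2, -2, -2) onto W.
proj_W(v) = (2, -2, -2)

Set up U = [u_1 | ... | u_2] ∈ R^(3×2). The projector onto W = col(U) is P = U (U^T U)^(-1) U^T.
Compute U^T U =
  [18, 12]
  [12, 11],
and U^T v = (0, 6).
Solve U^T U · c = U^T v for the coefficients: c = (-4/3, 2). The projection is proj_W(v) = U c.
Check: (v - proj_W(v)) · u_1 = 0  (should be 0).
Check: (v - proj_W(v)) · u_2 = 0  (should be 0).
Result: proj_W(v) = (2, -2, -2).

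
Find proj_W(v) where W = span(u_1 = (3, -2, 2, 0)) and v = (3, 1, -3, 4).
proj_W(v) = (3/17, -2/17, 2/17, 0)

Set up U = [u_1 | ... | u_1] ∈ R^(4×1). The projector onto W = col(U) is P = U (U^T U)^(-1) U^T.
Compute U^T U =
  [17],
and U^T v = (1).
Solve U^T U · c = U^T v for the coefficients: c = (1/17). The projection is proj_W(v) = U c.
Check: (v - proj_W(v)) · u_1 = 0  (should be 0).
Result: proj_W(v) = (3/17, -2/17, 2/17, 0).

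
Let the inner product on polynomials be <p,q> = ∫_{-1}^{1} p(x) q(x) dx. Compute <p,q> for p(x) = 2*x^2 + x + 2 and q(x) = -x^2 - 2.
<p,q> = -64/5

Expand the product: p(x)·q(x) = -2*x^4 - x^3 - 6*x^2 - 2*x - 4.
∫_{-1}^{1} of each monomial x^k gives [2/(k+1) if k even, 0 if k odd]. Integrating term-by-term (or equivalently evaluating the antiderivative F(x) = -2*x^5/5 - x^4/4 - 2*x^3 - x^2 - 4*x at the endpoints):
  F(1) − F(−1) = -153/20 − (103/20) = -64/5.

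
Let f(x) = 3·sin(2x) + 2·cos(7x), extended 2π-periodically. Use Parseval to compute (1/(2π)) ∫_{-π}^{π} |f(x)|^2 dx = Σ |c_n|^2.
Σ |c_n|^2 = 13/2

Expand |f|^2 and use orthogonality of {sin(nx), cos(mx)} on [-π, π]:
  ∫_{-π}^{π} sin(nx)^2 dx = π, ∫ cos(mx)^2 dx = π, and cross terms integrate to 0.
So ∫_{-π}^{π} f(x)^2 dx = 3^2 · π + 2^2 · π = (9 + 4)π.
Divide by 2π: (9 + 4)/2 = 13/2.
By Parseval, this equals Σ |c_n|^2.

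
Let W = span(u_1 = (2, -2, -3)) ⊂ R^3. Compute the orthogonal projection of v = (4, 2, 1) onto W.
proj_W(v) = (2/17, -2/17, -3/17)

Set up U = [u_1 | ... | u_1] ∈ R^(3×1). The projector onto W = col(U) is P = U (U^T U)^(-1) U^T.
Compute U^T U =
  [17],
and U^T v = (1).
Solve U^T U · c = U^T v for the coefficients: c = (1/17). The projection is proj_W(v) = U c.
Check: (v - proj_W(v)) · u_1 = 0  (should be 0).
Result: proj_W(v) = (2/17, -2/17, -3/17).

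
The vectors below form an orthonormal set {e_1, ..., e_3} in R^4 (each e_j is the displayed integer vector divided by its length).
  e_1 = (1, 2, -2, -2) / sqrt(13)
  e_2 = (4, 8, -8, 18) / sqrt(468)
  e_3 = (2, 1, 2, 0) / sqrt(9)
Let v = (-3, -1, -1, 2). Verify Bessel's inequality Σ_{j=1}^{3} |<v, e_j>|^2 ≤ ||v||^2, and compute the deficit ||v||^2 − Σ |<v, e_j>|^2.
Σ |<v, e_j>|^2 = 14; ||v||^2 = 15; deficit = 1

Write each e_j = u_j / sqrt(<u_j, u_j>) where u_j is the displayed integer vector. Then <v, e_j> = <v, u_j> / sqrt(<u_j, u_j>), so |<v, e_j>|^2 = <v, u_j>^2 / <u_j, u_j>.
Coefficients: <v, e_1> = -7/sqrt(13), <v, e_2> = 24/sqrt(468), <v, e_3> = -9/sqrt(9).
Square and sum: Σ |<v, e_j>|^2 = 14.
Compute ||v||^2 = v·v = 15.
Deficit = 15 − 14 = 1 ≥ 0, confirming Bessel's inequality. (The deficit equals ||v − Σ <v,e_j> e_j||^2, the squared distance from v to span{e_j}.)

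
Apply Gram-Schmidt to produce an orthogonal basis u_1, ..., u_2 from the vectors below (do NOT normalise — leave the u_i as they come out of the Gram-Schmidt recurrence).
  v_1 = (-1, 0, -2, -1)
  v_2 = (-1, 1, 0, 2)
Orthogonal basis:
  u_1 = (-1, 0, -2, -1)
  u_2 = (-7/6, 1, -1/3, 11/6)

Apply the Gram-Schmidt recurrence
  u_1 = v_1
  u_i = v_i − Σ_{j<i} ((v_i · u_j) / (u_j · u_j)) · u_j.

Step by step this gives:
  u_1 = (-1, 0, -2, -1)
  u_2 = (-7/6, 1, -1/3, 11/6)

Orthogonality check:
  u_2 · u_1 = 0 (should be 0)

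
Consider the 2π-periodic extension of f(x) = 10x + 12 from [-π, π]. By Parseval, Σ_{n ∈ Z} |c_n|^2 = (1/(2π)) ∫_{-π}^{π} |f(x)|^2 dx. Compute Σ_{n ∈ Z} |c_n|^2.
Σ |c_n|^2 = 100π^2/3 + 144

Expand and integrate term by term over [-π, π]:
  ∫ (10x)^2 dx = 100·(2π^3/3); ∫ 2·10·(12)·x dx = 0 (odd integrand); ∫ 12^2 dx = 144·2π.
So (1/(2π)) ∫_{-π}^{π} (10x + 12)^2 dx = 100π^2/3 + 144 = 100π^2/3 + 144.
Parseval ⇒ Σ |c_n|^2 = 100π^2/3 + 144.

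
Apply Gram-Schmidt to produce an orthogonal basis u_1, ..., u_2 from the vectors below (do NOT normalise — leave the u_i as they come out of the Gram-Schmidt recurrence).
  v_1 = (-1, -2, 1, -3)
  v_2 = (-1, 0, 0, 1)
Orthogonal basis:
  u_1 = (-1, -2, 1, -3)
  u_2 = (-17/15, -4/15, 2/15, 3/5)

Apply the Gram-Schmidt recurrence
  u_1 = v_1
  u_i = v_i − Σ_{j<i} ((v_i · u_j) / (u_j · u_j)) · u_j.

Step by step this gives:
  u_1 = (-1, -2, 1, -3)
  u_2 = (-17/15, -4/15, 2/15, 3/5)

Orthogonality check:
  u_2 · u_1 = 0 (should be 0)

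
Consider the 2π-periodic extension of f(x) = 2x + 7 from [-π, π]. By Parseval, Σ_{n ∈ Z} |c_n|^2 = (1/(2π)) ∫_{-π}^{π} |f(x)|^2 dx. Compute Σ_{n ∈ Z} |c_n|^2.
Σ |c_n|^2 = 4π^2/3 + 49

Expand and integrate term by term over [-π, π]:
  ∫ (2x)^2 dx = 4·(2π^3/3); ∫ 2·2·(7)·x dx = 0 (odd integrand); ∫ 7^2 dx = 49·2π.
So (1/(2π)) ∫_{-π}^{π} (2x + 7)^2 dx = 4π^2/3 + 49 = 4π^2/3 + 49.
Parseval ⇒ Σ |c_n|^2 = 4π^2/3 + 49.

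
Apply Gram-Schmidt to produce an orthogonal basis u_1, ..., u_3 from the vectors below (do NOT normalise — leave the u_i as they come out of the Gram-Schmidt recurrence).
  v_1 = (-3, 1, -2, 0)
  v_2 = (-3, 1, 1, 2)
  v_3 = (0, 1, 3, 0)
Orthogonal basis:
  u_1 = (-3, 1, -2, 0)
  u_2 = (-9/7, 3/7, 15/7, 2)
  u_3 = (-33/146, 157/146, 64/73, -96/73)

Apply the Gram-Schmidt recurrence
  u_1 = v_1
  u_i = v_i − Σ_{j<i} ((v_i · u_j) / (u_j · u_j)) · u_j.

Step by step this gives:
  u_1 = (-3, 1, -2, 0)
  u_2 = (-9/7, 3/7, 15/7, 2)
  u_3 = (-33/146, 157/146, 64/73, -96/73)

Orthogonality check:
  u_2 · u_1 = 0 (should be 0)
  u_3 · u_1 = 0 (should be 0)
  u_3 · u_2 = 0 (should be 0)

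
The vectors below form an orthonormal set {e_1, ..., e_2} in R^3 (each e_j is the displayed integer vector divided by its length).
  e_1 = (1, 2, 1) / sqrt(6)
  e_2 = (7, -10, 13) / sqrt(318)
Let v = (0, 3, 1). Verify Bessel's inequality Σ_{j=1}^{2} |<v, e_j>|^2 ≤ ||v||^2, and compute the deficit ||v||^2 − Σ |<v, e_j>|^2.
Σ |<v, e_j>|^2 = 481/53; ||v||^2 = 10; deficit = 49/53

Write each e_j = u_j / sqrt(<u_j, u_j>) where u_j is the displayed integer vector. Then <v, e_j> = <v, u_j> / sqrt(<u_j, u_j>), so |<v, e_j>|^2 = <v, u_j>^2 / <u_j, u_j>.
Coefficients: <v, e_1> = 7/sqrt(6), <v, e_2> = -17/sqrt(318).
Square and sum: Σ |<v, e_j>|^2 = 481/53.
Compute ||v||^2 = v·v = 10.
Deficit = 10 − 481/53 = 49/53 ≥ 0, confirming Bessel's inequality. (The deficit equals ||v − Σ <v,e_j> e_j||^2, the squared distance from v to span{e_j}.)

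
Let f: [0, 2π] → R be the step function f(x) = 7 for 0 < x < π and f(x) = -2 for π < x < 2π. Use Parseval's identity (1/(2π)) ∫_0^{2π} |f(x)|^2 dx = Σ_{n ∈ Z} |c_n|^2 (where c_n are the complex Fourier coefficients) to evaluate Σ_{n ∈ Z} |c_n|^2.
Σ |c_n|^2 = 53/2

Parseval equates the L^2 energy of f (normalised by 1/(2π)) with the ℓ^2 sum of its Fourier coefficients: (1/(2π)) ∫_0^{2π} |f|^2 = Σ |c_n|^2.
Compute the left side: (1/(2π)) [∫_0^π 7^2 dx + ∫_π^{2π} (-2)^2 dx] = (1/(2π)) · (49π + 4π) = (49 + 4)/2 = 53/2.
So Σ_{n ∈ Z} |c_n|^2 = 53/2.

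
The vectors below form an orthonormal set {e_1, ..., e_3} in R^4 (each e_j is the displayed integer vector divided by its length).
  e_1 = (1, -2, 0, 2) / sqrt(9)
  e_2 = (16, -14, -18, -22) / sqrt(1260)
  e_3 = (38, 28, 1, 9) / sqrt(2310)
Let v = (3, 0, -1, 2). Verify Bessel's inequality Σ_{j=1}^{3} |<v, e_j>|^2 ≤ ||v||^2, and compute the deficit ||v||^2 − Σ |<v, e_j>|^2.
Σ |<v, e_j>|^2 = 875/66; ||v||^2 = 14; deficit = 49/66

Write each e_j = u_j / sqrt(<u_j, u_j>) where u_j is the displayed integer vector. Then <v, e_j> = <v, u_j> / sqrt(<u_j, u_j>), so |<v, e_j>|^2 = <v, u_j>^2 / <u_j, u_j>.
Coefficients: <v, e_1> = 7/sqrt(9), <v, e_2> = 22/sqrt(1260), <v, e_3> = 131/sqrt(2310).
Square and sum: Σ |<v, e_j>|^2 = 875/66.
Compute ||v||^2 = v·v = 14.
Deficit = 14 − 875/66 = 49/66 ≥ 0, confirming Bessel's inequality. (The deficit equals ||v − Σ <v,e_j> e_j||^2, the squared distance from v to span{e_j}.)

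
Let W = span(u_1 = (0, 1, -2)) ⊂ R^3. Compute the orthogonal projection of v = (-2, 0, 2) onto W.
proj_W(v) = (0, -4/5, 8/5)

Set up U = [u_1 | ... | u_1] ∈ R^(3×1). The projector onto W = col(U) is P = U (U^T U)^(-1) U^T.
Compute U^T U =
  [5],
and U^T v = (-4).
Solve U^T U · c = U^T v for the coefficients: c = (-4/5). The projection is proj_W(v) = U c.
Check: (v - proj_W(v)) · u_1 = 0  (should be 0).
Result: proj_W(v) = (0, -4/5, 8/5).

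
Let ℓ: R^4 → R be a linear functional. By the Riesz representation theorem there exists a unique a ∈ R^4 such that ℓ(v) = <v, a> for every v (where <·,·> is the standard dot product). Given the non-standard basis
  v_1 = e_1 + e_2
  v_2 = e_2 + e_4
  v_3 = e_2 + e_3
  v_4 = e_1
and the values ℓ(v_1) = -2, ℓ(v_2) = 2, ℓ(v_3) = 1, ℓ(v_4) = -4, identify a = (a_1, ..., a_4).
a = (-4, 2, -1, 0)

Write a = (a_1, ..., a_4) in the standard basis. For each basis vector v_i, ℓ(v_i) = <v_i, a> is a linear equation in the a_j's. Collect the n equations into a matrix system V a = ℓ, where row i of V is v_i (expressed in the standard basis). Since V is invertible (lower-triangular with 1s on the diagonal, up to permutation), solve by back-substitution:
  V =
[[1, 1, 0, 0],
 [0, 1, 0, 1],
 [0, 1, 1, 0],
 [1, 0, 0, 0]]
  V a = (-2, 2, 1, -4)
Solving gives a = (-4, 2, -1, 0).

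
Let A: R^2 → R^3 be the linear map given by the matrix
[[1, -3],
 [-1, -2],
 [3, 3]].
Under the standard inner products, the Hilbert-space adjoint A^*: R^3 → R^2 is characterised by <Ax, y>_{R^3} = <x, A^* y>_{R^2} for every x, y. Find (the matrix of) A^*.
A^* = A^T =
[[1, -1, 3],
 [-3, -2, 3]]

For real matrices with standard dot products, the defining identity <Ax, y> = <x, A^* y> gives (Ax)^T y = x^T (A^*) y, i.e. x^T A^T y = x^T (A^*) y. Since this holds for all x, y, we must have A^* = A^T. Therefore
A^* =
[[1, -1, 3],
 [-3, -2, 3]].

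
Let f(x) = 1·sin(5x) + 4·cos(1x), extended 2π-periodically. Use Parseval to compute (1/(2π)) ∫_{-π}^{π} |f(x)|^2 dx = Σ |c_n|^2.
Σ |c_n|^2 = 17/2

Expand |f|^2 and use orthogonality of {sin(nx), cos(mx)} on [-π, π]:
  ∫_{-π}^{π} sin(nx)^2 dx = π, ∫ cos(mx)^2 dx = π, and cross terms integrate to 0.
So ∫_{-π}^{π} f(x)^2 dx = 1^2 · π + 4^2 · π = (1 + 16)π.
Divide by 2π: (1 + 16)/2 = 17/2.
By Parseval, this equals Σ |c_n|^2.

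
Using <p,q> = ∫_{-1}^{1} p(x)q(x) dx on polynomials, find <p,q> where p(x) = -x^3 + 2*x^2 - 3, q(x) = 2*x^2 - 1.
<p,q> = 34/15

Expand the product: p(x)·q(x) = -2*x^5 + 4*x^4 + x^3 - 8*x^2 + 3.
∫_{-1}^{1} of each monomial x^k gives [2/(k+1) if k even, 0 if k odd]. Integrating term-by-term (or equivalently evaluating the antiderivative F(x) = -x^6/3 + 4*x^5/5 + x^4/4 - 8*x^3/3 + 3*x at the endpoints):
  F(1) − F(−1) = 21/20 − (-73/60) = 34/15.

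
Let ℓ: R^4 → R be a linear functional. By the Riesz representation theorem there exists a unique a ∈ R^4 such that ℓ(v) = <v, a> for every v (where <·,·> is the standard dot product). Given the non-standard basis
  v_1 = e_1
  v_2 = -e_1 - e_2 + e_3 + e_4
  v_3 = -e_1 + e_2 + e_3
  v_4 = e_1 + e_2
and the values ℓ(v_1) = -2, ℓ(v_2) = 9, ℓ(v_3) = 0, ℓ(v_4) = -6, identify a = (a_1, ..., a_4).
a = (-2, -4, 2, 1)

Write a = (a_1, ..., a_4) in the standard basis. For each basis vector v_i, ℓ(v_i) = <v_i, a> is a linear equation in the a_j's. Collect the n equations into a matrix system V a = ℓ, where row i of V is v_i (expressed in the standard basis). Since V is invertible (lower-triangular with 1s on the diagonal, up to permutation), solve by back-substitution:
  V =
[[1, 0, 0, 0],
 [-1, -1, 1, 1],
 [-1, 1, 1, 0],
 [1, 1, 0, 0]]
  V a = (-2, 9, 0, -6)
Solving gives a = (-2, -4, 2, 1).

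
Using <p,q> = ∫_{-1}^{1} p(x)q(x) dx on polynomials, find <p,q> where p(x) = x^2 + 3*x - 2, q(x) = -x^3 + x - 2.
<p,q> = 112/15

Expand the product: p(x)·q(x) = -x^5 - 3*x^4 + 3*x^3 + x^2 - 8*x + 4.
∫_{-1}^{1} of each monomial x^k gives [2/(k+1) if k even, 0 if k odd]. Integrating term-by-term (or equivalently evaluating the antiderivative F(x) = -x^6/6 - 3*x^5/5 + 3*x^4/4 + x^3/3 - 4*x^2 + 4*x at the endpoints):
  F(1) − F(−1) = 19/60 − (-143/20) = 112/15.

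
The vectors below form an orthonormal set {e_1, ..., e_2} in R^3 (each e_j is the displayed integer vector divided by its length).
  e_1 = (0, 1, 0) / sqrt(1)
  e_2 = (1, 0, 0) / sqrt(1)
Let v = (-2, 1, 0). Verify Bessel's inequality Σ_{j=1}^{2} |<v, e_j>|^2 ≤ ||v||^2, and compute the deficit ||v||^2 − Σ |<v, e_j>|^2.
Σ |<v, e_j>|^2 = 5; ||v||^2 = 5; deficit = 0

Write each e_j = u_j / sqrt(<u_j, u_j>) where u_j is the displayed integer vector. Then <v, e_j> = <v, u_j> / sqrt(<u_j, u_j>), so |<v, e_j>|^2 = <v, u_j>^2 / <u_j, u_j>.
Coefficients: <v, e_1> = 1/sqrt(1), <v, e_2> = -2/sqrt(1).
Square and sum: Σ |<v, e_j>|^2 = 5.
Compute ||v||^2 = v·v = 5.
Deficit = 5 − 5 = 0 ≥ 0, confirming Bessel's inequality. (The deficit equals ||v − Σ <v,e_j> e_j||^2, the squared distance from v to span{e_j}.)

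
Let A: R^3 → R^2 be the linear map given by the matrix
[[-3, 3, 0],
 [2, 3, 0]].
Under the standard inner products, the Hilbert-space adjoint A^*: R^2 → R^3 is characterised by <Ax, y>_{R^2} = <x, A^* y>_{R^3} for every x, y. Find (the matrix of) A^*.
A^* = A^T =
[[-3, 2],
 [3, 3],
 [0, 0]]

For real matrices with standard dot products, the defining identity <Ax, y> = <x, A^* y> gives (Ax)^T y = x^T (A^*) y, i.e. x^T A^T y = x^T (A^*) y. Since this holds for all x, y, we must have A^* = A^T. Therefore
A^* =
[[-3, 2],
 [3, 3],
 [0, 0]].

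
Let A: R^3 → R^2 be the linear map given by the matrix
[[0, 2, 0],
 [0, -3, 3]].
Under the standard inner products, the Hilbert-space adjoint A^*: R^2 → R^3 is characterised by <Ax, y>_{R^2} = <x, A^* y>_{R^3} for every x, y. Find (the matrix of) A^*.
A^* = A^T =
[[0, 0],
 [2, -3],
 [0, 3]]

For real matrices with standard dot products, the defining identity <Ax, y> = <x, A^* y> gives (Ax)^T y = x^T (A^*) y, i.e. x^T A^T y = x^T (A^*) y. Since this holds for all x, y, we must have A^* = A^T. Therefore
A^* =
[[0, 0],
 [2, -3],
 [0, 3]].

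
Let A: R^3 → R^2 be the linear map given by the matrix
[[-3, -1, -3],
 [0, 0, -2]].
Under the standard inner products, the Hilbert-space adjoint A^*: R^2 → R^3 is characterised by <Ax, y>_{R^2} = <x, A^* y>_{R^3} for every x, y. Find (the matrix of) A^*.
A^* = A^T =
[[-3, 0],
 [-1, 0],
 [-3, -2]]

For real matrices with standard dot products, the defining identity <Ax, y> = <x, A^* y> gives (Ax)^T y = x^T (A^*) y, i.e. x^T A^T y = x^T (A^*) y. Since this holds for all x, y, we must have A^* = A^T. Therefore
A^* =
[[-3, 0],
 [-1, 0],
 [-3, -2]].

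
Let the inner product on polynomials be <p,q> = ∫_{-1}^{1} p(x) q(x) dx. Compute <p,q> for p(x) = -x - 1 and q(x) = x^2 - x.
<p,q> = 0

Expand the product: p(x)·q(x) = -x^3 + x.
∫_{-1}^{1} of each monomial x^k gives [2/(k+1) if k even, 0 if k odd]. Integrating term-by-term (or equivalently evaluating the antiderivative F(x) = -x^4/4 + x^2/2 at the endpoints):
  F(1) − F(−1) = 1/4 − (1/4) = 0.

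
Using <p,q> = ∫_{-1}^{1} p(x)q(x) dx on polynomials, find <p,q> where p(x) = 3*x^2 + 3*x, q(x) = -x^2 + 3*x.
<p,q> = 24/5

Expand the product: p(x)·q(x) = -3*x^4 + 6*x^3 + 9*x^2.
∫_{-1}^{1} of each monomial x^k gives [2/(k+1) if k even, 0 if k odd]. Integrating term-by-term (or equivalently evaluating the antiderivative F(x) = -3*x^5/5 + 3*x^4/2 + 3*x^3 at the endpoints):
  F(1) − F(−1) = 39/10 − (-9/10) = 24/5.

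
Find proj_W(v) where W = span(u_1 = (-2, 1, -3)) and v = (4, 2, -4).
proj_W(v) = (-6/7, 3/7, -9/7)

Set up U = [u_1 | ... | u_1] ∈ R^(3×1). The projector onto W = col(U) is P = U (U^T U)^(-1) U^T.
Compute U^T U =
  [14],
and U^T v = (6).
Solve U^T U · c = U^T v for the coefficients: c = (3/7). The projection is proj_W(v) = U c.
Check: (v - proj_W(v)) · u_1 = 0  (should be 0).
Result: proj_W(v) = (-6/7, 3/7, -9/7).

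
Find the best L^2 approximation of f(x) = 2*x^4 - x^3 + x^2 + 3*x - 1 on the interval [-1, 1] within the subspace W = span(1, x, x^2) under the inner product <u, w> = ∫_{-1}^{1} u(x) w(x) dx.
g(x) = 19*x^2/7 + 12*x/5 - 41/35

The best approximation g ∈ W is the orthogonal projection of f onto W. Writing g = a_0 + a_1 x + a_2 x^2, the coefficients solve the normal equations G · a = b where
  G_{ij} = <φ_i, φ_j> and b_i = <f, φ_i>, with φ_0 = 1, φ_1 = x, φ_2 = x^2.
G =
  [2, 0, 2/3]
  [0, 2/3, 0]
  [2/3, 0, 2/5],
b = (-8/15, 8/5, 32/105).
Solving gives a_0 = -41/35, a_1 = 12/5, a_2 = 19/7, so
  g(x) = 19*x^2/7 + 12*x/5 - 41/35.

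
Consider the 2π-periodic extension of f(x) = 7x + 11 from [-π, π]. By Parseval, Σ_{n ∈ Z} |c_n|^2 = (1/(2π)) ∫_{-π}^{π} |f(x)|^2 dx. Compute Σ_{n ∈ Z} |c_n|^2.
Σ |c_n|^2 = 49π^2/3 + 121

Expand and integrate term by term over [-π, π]:
  ∫ (7x)^2 dx = 49·(2π^3/3); ∫ 2·7·(11)·x dx = 0 (odd integrand); ∫ 11^2 dx = 121·2π.
So (1/(2π)) ∫_{-π}^{π} (7x + 11)^2 dx = 49π^2/3 + 121 = 49π^2/3 + 121.
Parseval ⇒ Σ |c_n|^2 = 49π^2/3 + 121.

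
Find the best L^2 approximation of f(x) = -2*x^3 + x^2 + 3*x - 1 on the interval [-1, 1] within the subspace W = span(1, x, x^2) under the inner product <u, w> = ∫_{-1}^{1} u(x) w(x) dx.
g(x) = x^2 + 9*x/5 - 1

The best approximation g ∈ W is the orthogonal projection of f onto W. Writing g = a_0 + a_1 x + a_2 x^2, the coefficients solve the normal equations G · a = b where
  G_{ij} = <φ_i, φ_j> and b_i = <f, φ_i>, with φ_0 = 1, φ_1 = x, φ_2 = x^2.
G =
  [2, 0, 2/3]
  [0, 2/3, 0]
  [2/3, 0, 2/5],
b = (-4/3, 6/5, -4/15).
Solving gives a_0 = -1, a_1 = 9/5, a_2 = 1, so
  g(x) = x^2 + 9*x/5 - 1.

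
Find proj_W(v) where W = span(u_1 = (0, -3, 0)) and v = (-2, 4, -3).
proj_W(v) = (0, 4, 0)

Set up U = [u_1 | ... | u_1] ∈ R^(3×1). The projector onto W = col(U) is P = U (U^T U)^(-1) U^T.
Compute U^T U =
  [9],
and U^T v = (-12).
Solve U^T U · c = U^T v for the coefficients: c = (-4/3). The projection is proj_W(v) = U c.
Check: (v - proj_W(v)) · u_1 = 0  (should be 0).
Result: proj_W(v) = (0, 4, 0).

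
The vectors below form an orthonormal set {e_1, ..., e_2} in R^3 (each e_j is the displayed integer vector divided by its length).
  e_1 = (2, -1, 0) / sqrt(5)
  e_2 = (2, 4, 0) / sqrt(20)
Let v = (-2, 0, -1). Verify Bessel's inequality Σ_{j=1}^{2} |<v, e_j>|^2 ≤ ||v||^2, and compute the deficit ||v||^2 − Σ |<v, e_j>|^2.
Σ |<v, e_j>|^2 = 4; ||v||^2 = 5; deficit = 1

Write each e_j = u_j / sqrt(<u_j, u_j>) where u_j is the displayed integer vector. Then <v, e_j> = <v, u_j> / sqrt(<u_j, u_j>), so |<v, e_j>|^2 = <v, u_j>^2 / <u_j, u_j>.
Coefficients: <v, e_1> = -4/sqrt(5), <v, e_2> = -4/sqrt(20).
Square and sum: Σ |<v, e_j>|^2 = 4.
Compute ||v||^2 = v·v = 5.
Deficit = 5 − 4 = 1 ≥ 0, confirming Bessel's inequality. (The deficit equals ||v − Σ <v,e_j> e_j||^2, the squared distance from v to span{e_j}.)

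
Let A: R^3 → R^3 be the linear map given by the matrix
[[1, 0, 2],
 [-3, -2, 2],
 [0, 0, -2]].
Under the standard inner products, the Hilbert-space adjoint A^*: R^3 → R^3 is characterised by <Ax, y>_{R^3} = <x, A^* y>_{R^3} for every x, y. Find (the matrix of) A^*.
A^* = A^T =
[[1, -3, 0],
 [0, -2, 0],
 [2, 2, -2]]

For real matrices with standard dot products, the defining identity <Ax, y> = <x, A^* y> gives (Ax)^T y = x^T (A^*) y, i.e. x^T A^T y = x^T (A^*) y. Since this holds for all x, y, we must have A^* = A^T. Therefore
A^* =
[[1, -3, 0],
 [0, -2, 0],
 [2, 2, -2]].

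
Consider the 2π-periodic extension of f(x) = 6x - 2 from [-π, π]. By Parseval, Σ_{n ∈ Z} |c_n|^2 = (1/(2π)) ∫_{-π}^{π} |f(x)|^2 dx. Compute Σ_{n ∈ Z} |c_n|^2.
Σ |c_n|^2 = 12π^2 + 4

Expand and integrate term by term over [-π, π]:
  ∫ (6x)^2 dx = 36·(2π^3/3); ∫ 2·6·(-2)·x dx = 0 (odd integrand); ∫ (-2)^2 dx = 4·2π.
So (1/(2π)) ∫_{-π}^{π} (6x - 2)^2 dx = 36π^2/3 + 4 = 12π^2 + 4.
Parseval ⇒ Σ |c_n|^2 = 12π^2 + 4.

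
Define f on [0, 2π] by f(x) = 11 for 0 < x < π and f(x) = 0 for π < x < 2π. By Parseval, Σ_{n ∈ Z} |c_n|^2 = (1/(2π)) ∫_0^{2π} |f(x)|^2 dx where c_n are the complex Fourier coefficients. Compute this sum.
Σ |c_n|^2 = 121/2

Parseval equates the L^2 energy of f (normalised by 1/(2π)) with the ℓ^2 sum of its Fourier coefficients: (1/(2π)) ∫_0^{2π} |f|^2 = Σ |c_n|^2.
Compute the left side: (1/(2π)) [∫_0^π 11^2 dx + ∫_π^{2π} 0^2 dx] = (1/(2π)) · (121π + 0π) = (121 + 0)/2 = 121/2.
So Σ_{n ∈ Z} |c_n|^2 = 121/2.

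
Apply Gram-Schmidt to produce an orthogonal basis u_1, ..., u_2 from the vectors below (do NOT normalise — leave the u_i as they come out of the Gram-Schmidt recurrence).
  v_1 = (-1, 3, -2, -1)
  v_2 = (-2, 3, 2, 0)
Orthogonal basis:
  u_1 = (-1, 3, -2, -1)
  u_2 = (-23/15, 8/5, 44/15, 7/15)

Apply the Gram-Schmidt recurrence
  u_1 = v_1
  u_i = v_i − Σ_{j<i} ((v_i · u_j) / (u_j · u_j)) · u_j.

Step by step this gives:
  u_1 = (-1, 3, -2, -1)
  u_2 = (-23/15, 8/5, 44/15, 7/15)

Orthogonality check:
  u_2 · u_1 = 0 (should be 0)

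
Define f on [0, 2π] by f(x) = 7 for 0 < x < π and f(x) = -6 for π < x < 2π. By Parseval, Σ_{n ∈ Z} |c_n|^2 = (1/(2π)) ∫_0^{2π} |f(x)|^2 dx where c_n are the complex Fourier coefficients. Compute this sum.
Σ |c_n|^2 = 85/2

Parseval equates the L^2 energy of f (normalised by 1/(2π)) with the ℓ^2 sum of its Fourier coefficients: (1/(2π)) ∫_0^{2π} |f|^2 = Σ |c_n|^2.
Compute the left side: (1/(2π)) [∫_0^π 7^2 dx + ∫_π^{2π} (-6)^2 dx] = (1/(2π)) · (49π + 36π) = (49 + 36)/2 = 85/2.
So Σ_{n ∈ Z} |c_n|^2 = 85/2.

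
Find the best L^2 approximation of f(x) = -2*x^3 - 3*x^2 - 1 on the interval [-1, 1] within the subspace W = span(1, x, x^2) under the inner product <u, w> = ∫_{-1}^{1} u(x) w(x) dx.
g(x) = -3*x^2 - 6*x/5 - 1

The best approximation g ∈ W is the orthogonal projection of f onto W. Writing g = a_0 + a_1 x + a_2 x^2, the coefficients solve the normal equations G · a = b where
  G_{ij} = <φ_i, φ_j> and b_i = <f, φ_i>, with φ_0 = 1, φ_1 = x, φ_2 = x^2.
G =
  [2, 0, 2/3]
  [0, 2/3, 0]
  [2/3, 0, 2/5],
b = (-4, -4/5, -28/15).
Solving gives a_0 = -1, a_1 = -6/5, a_2 = -3, so
  g(x) = -3*x^2 - 6*x/5 - 1.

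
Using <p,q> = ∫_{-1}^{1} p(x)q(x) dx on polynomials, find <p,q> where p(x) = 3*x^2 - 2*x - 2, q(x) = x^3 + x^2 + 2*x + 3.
<p,q> = -48/5

Expand the product: p(x)·q(x) = 3*x^5 + x^4 + 2*x^3 + 3*x^2 - 10*x - 6.
∫_{-1}^{1} of each monomial x^k gives [2/(k+1) if k even, 0 if k odd]. Integrating term-by-term (or equivalently evaluating the antiderivative F(x) = x^6/2 + x^5/5 + x^4/2 + x^3 - 5*x^2 - 6*x at the endpoints):
  F(1) − F(−1) = -44/5 − (4/5) = -48/5.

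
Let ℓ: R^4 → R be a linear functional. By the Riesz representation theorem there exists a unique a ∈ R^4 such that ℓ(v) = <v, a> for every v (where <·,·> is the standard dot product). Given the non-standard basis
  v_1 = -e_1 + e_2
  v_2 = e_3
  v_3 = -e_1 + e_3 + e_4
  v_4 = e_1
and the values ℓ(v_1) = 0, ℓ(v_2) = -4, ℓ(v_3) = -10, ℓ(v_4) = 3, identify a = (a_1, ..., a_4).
a = (3, 3, -4, -3)

Write a = (a_1, ..., a_4) in the standard basis. For each basis vector v_i, ℓ(v_i) = <v_i, a> is a linear equation in the a_j's. Collect the n equations into a matrix system V a = ℓ, where row i of V is v_i (expressed in the standard basis). Since V is invertible (lower-triangular with 1s on the diagonal, up to permutation), solve by back-substitution:
  V =
[[-1, 1, 0, 0],
 [0, 0, 1, 0],
 [-1, 0, 1, 1],
 [1, 0, 0, 0]]
  V a = (0, -4, -10, 3)
Solving gives a = (3, 3, -4, -3).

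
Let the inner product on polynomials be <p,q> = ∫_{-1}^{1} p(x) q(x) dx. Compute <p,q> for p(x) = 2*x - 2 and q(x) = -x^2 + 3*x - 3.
<p,q> = 52/3

Expand the product: p(x)·q(x) = -2*x^3 + 8*x^2 - 12*x + 6.
∫_{-1}^{1} of each monomial x^k gives [2/(k+1) if k even, 0 if k odd]. Integrating term-by-term (or equivalently evaluating the antiderivative F(x) = -x^4/2 + 8*x^3/3 - 6*x^2 + 6*x at the endpoints):
  F(1) − F(−1) = 13/6 − (-91/6) = 52/3.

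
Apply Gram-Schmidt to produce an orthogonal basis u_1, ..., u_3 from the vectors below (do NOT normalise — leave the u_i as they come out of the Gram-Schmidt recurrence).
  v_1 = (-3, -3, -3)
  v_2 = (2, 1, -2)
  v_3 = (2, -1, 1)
Orthogonal basis:
  u_1 = (-3, -3, -3)
  u_2 = (5/3, 2/3, -7/3)
  u_3 = (33/26, -22/13, 11/26)

Apply the Gram-Schmidt recurrence
  u_1 = v_1
  u_i = v_i − Σ_{j<i} ((v_i · u_j) / (u_j · u_j)) · u_j.

Step by step this gives:
  u_1 = (-3, -3, -3)
  u_2 = (5/3, 2/3, -7/3)
  u_3 = (33/26, -22/13, 11/26)

Orthogonality check:
  u_2 · u_1 = 0 (should be 0)
  u_3 · u_1 = 0 (should be 0)
  u_3 · u_2 = 0 (should be 0)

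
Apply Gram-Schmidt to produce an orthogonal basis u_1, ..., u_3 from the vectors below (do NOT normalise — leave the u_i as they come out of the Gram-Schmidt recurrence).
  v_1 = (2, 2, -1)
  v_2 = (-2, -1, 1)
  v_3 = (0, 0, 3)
Orthogonal basis:
  u_1 = (2, 2, -1)
  u_2 = (-4/9, 5/9, 2/9)
  u_3 = (6/5, 0, 12/5)

Apply the Gram-Schmidt recurrence
  u_1 = v_1
  u_i = v_i − Σ_{j<i} ((v_i · u_j) / (u_j · u_j)) · u_j.

Step by step this gives:
  u_1 = (2, 2, -1)
  u_2 = (-4/9, 5/9, 2/9)
  u_3 = (6/5, 0, 12/5)

Orthogonality check:
  u_2 · u_1 = 0 (should be 0)
  u_3 · u_1 = 0 (should be 0)
  u_3 · u_2 = 0 (should be 0)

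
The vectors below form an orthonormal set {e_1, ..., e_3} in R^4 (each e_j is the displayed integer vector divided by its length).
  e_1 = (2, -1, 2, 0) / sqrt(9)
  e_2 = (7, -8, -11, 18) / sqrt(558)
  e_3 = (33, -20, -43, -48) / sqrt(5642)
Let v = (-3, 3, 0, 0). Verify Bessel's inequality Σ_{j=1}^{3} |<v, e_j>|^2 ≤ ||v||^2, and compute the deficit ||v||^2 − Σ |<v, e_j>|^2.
Σ |<v, e_j>|^2 = 1557/91; ||v||^2 = 18; deficit = 81/91

Write each e_j = u_j / sqrt(<u_j, u_j>) where u_j is the displayed integer vector. Then <v, e_j> = <v, u_j> / sqrt(<u_j, u_j>), so |<v, e_j>|^2 = <v, u_j>^2 / <u_j, u_j>.
Coefficients: <v, e_1> = -9/sqrt(9), <v, e_2> = -45/sqrt(558), <v, e_3> = -159/sqrt(5642).
Square and sum: Σ |<v, e_j>|^2 = 1557/91.
Compute ||v||^2 = v·v = 18.
Deficit = 18 − 1557/91 = 81/91 ≥ 0, confirming Bessel's inequality. (The deficit equals ||v − Σ <v,e_j> e_j||^2, the squared distance from v to span{e_j}.)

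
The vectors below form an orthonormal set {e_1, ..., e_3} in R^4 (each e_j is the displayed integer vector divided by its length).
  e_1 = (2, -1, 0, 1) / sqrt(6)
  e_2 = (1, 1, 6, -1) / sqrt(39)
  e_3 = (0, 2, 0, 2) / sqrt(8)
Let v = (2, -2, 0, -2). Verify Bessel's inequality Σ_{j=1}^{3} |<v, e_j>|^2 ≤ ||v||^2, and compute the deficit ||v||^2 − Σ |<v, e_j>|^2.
Σ |<v, e_j>|^2 = 140/13; ||v||^2 = 12; deficit = 16/13

Write each e_j = u_j / sqrt(<u_j, u_j>) where u_j is the displayed integer vector. Then <v, e_j> = <v, u_j> / sqrt(<u_j, u_j>), so |<v, e_j>|^2 = <v, u_j>^2 / <u_j, u_j>.
Coefficients: <v, e_1> = 4/sqrt(6), <v, e_2> = 2/sqrt(39), <v, e_3> = -8/sqrt(8).
Square and sum: Σ |<v, e_j>|^2 = 140/13.
Compute ||v||^2 = v·v = 12.
Deficit = 12 − 140/13 = 16/13 ≥ 0, confirming Bessel's inequality. (The deficit equals ||v − Σ <v,e_j> e_j||^2, the squared distance from v to span{e_j}.)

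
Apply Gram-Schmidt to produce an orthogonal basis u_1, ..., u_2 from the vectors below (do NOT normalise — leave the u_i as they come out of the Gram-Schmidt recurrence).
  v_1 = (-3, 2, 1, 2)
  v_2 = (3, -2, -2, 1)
Orthogonal basis:
  u_1 = (-3, 2, 1, 2)
  u_2 = (5/6, -5/9, -23/18, 22/9)

Apply the Gram-Schmidt recurrence
  u_1 = v_1
  u_i = v_i − Σ_{j<i} ((v_i · u_j) / (u_j · u_j)) · u_j.

Step by step this gives:
  u_1 = (-3, 2, 1, 2)
  u_2 = (5/6, -5/9, -23/18, 22/9)

Orthogonality check:
  u_2 · u_1 = 0 (should be 0)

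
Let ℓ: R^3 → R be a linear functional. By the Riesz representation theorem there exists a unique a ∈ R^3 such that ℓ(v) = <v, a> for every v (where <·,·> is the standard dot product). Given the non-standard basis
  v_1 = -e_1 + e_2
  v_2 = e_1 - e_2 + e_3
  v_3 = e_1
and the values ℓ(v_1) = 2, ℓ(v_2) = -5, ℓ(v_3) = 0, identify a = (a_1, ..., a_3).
a = (0, 2, -3)

Write a = (a_1, ..., a_3) in the standard basis. For each basis vector v_i, ℓ(v_i) = <v_i, a> is a linear equation in the a_j's. Collect the n equations into a matrix system V a = ℓ, where row i of V is v_i (expressed in the standard basis). Since V is invertible (lower-triangular with 1s on the diagonal, up to permutation), solve by back-substitution:
  V =
[[-1, 1, 0],
 [1, -1, 1],
 [1, 0, 0]]
  V a = (2, -5, 0)
Solving gives a = (0, 2, -3).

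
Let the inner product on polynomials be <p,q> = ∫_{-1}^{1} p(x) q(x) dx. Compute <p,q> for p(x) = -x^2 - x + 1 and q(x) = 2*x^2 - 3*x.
<p,q> = 38/15

Expand the product: p(x)·q(x) = -2*x^4 + x^3 + 5*x^2 - 3*x.
∫_{-1}^{1} of each monomial x^k gives [2/(k+1) if k even, 0 if k odd]. Integrating term-by-term (or equivalently evaluating the antiderivative F(x) = -2*x^5/5 + x^4/4 + 5*x^3/3 - 3*x^2/2 at the endpoints):
  F(1) − F(−1) = 1/60 − (-151/60) = 38/15.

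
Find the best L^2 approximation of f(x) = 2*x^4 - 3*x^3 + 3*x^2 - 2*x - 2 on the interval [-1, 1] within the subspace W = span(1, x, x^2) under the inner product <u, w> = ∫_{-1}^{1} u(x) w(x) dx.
g(x) = 33*x^2/7 - 19*x/5 - 76/35

The best approximation g ∈ W is the orthogonal projection of f onto W. Writing g = a_0 + a_1 x + a_2 x^2, the coefficients solve the normal equations G · a = b where
  G_{ij} = <φ_i, φ_j> and b_i = <f, φ_i>, with φ_0 = 1, φ_1 = x, φ_2 = x^2.
G =
  [2, 0, 2/3]
  [0, 2/3, 0]
  [2/3, 0, 2/5],
b = (-6/5, -38/15, 46/105).
Solving gives a_0 = -76/35, a_1 = -19/5, a_2 = 33/7, so
  g(x) = 33*x^2/7 - 19*x/5 - 76/35.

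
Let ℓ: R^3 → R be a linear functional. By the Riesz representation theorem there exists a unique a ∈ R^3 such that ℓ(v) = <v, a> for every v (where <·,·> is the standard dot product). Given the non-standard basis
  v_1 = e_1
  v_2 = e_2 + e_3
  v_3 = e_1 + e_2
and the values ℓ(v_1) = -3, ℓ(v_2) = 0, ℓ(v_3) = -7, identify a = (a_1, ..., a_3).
a = (-3, -4, 4)

Write a = (a_1, ..., a_3) in the standard basis. For each basis vector v_i, ℓ(v_i) = <v_i, a> is a linear equation in the a_j's. Collect the n equations into a matrix system V a = ℓ, where row i of V is v_i (expressed in the standard basis). Since V is invertible (lower-triangular with 1s on the diagonal, up to permutation), solve by back-substitution:
  V =
[[1, 0, 0],
 [0, 1, 1],
 [1, 1, 0]]
  V a = (-3, 0, -7)
Solving gives a = (-3, -4, 4).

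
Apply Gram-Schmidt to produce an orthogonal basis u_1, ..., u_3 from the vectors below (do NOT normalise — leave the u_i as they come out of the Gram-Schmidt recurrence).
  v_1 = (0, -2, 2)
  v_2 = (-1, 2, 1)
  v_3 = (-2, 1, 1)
Orthogonal basis:
  u_1 = (0, -2, 2)
  u_2 = (-1, 3/2, 3/2)
  u_3 = (-12/11, -4/11, -4/11)

Apply the Gram-Schmidt recurrence
  u_1 = v_1
  u_i = v_i − Σ_{j<i} ((v_i · u_j) / (u_j · u_j)) · u_j.

Step by step this gives:
  u_1 = (0, -2, 2)
  u_2 = (-1, 3/2, 3/2)
  u_3 = (-12/11, -4/11, -4/11)

Orthogonality check:
  u_2 · u_1 = 0 (should be 0)
  u_3 · u_1 = 0 (should be 0)
  u_3 · u_2 = 0 (should be 0)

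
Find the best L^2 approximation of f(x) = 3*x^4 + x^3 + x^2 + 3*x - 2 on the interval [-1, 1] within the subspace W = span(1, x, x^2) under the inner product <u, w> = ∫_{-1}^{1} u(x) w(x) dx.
g(x) = 25*x^2/7 + 18*x/5 - 79/35

The best approximation g ∈ W is the orthogonal projection of f onto W. Writing g = a_0 + a_1 x + a_2 x^2, the coefficients solve the normal equations G · a = b where
  G_{ij} = <φ_i, φ_j> and b_i = <f, φ_i>, with φ_0 = 1, φ_1 = x, φ_2 = x^2.
G =
  [2, 0, 2/3]
  [0, 2/3, 0]
  [2/3, 0, 2/5],
b = (-32/15, 12/5, -8/105).
Solving gives a_0 = -79/35, a_1 = 18/5, a_2 = 25/7, so
  g(x) = 25*x^2/7 + 18*x/5 - 79/35.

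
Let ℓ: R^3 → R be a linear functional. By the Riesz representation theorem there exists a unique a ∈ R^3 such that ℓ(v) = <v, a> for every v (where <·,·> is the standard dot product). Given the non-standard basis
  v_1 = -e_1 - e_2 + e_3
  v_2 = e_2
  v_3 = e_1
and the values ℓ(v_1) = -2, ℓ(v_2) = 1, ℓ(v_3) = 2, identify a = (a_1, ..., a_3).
a = (2, 1, 1)

Write a = (a_1, ..., a_3) in the standard basis. For each basis vector v_i, ℓ(v_i) = <v_i, a> is a linear equation in the a_j's. Collect the n equations into a matrix system V a = ℓ, where row i of V is v_i (expressed in the standard basis). Since V is invertible (lower-triangular with 1s on the diagonal, up to permutation), solve by back-substitution:
  V =
[[-1, -1, 1],
 [0, 1, 0],
 [1, 0, 0]]
  V a = (-2, 1, 2)
Solving gives a = (2, 1, 1).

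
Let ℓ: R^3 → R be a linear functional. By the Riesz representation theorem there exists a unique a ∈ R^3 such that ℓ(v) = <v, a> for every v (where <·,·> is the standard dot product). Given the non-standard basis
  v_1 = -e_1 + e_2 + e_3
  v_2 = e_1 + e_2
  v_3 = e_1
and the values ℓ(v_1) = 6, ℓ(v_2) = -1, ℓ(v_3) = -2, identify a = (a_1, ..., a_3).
a = (-2, 1, 3)

Write a = (a_1, ..., a_3) in the standard basis. For each basis vector v_i, ℓ(v_i) = <v_i, a> is a linear equation in the a_j's. Collect the n equations into a matrix system V a = ℓ, where row i of V is v_i (expressed in the standard basis). Since V is invertible (lower-triangular with 1s on the diagonal, up to permutation), solve by back-substitution:
  V =
[[-1, 1, 1],
 [1, 1, 0],
 [1, 0, 0]]
  V a = (6, -1, -2)
Solving gives a = (-2, 1, 3).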